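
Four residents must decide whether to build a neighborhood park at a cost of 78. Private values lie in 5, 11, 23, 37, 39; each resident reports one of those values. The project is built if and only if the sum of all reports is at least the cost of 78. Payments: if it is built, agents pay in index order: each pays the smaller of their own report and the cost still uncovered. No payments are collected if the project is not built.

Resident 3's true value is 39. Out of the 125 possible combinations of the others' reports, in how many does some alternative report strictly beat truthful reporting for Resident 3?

77

Others report (5, 5, 37): truth gives 0; report 37 gives 2 > 0. Violating.
Others report (5, 5, 39): truth gives 0; report 37 gives 2 > 0. Violating.
Others report (5, 11, 37): truth gives 0; report 37 gives 2 > 0. Violating.
Others report (5, 11, 39): truth gives 0; report 23 gives 16 > 0. Violating.
Others report (5, 5, 5): truth gives 0; no alternative beats it.
Others report (5, 5, 11): truth gives 0; no alternative beats it.
(Checking all 125 profiles: 77 have a profitable deviation, 48 do not.)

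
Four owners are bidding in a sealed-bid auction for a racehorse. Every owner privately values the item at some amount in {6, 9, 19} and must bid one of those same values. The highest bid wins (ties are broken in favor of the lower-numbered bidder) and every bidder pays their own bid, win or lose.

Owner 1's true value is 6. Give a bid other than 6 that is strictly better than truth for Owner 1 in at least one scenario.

Suppose Owner 2 bids 6, Owner 3 bids 6 and Owner 4 bids 9.
Bid 6: loses but pays 6, utility -6.
Bid 9: wins, pays 9, utility 6 - 9 = -3.
So bidding 9 beats truth here (-3 > -6).

9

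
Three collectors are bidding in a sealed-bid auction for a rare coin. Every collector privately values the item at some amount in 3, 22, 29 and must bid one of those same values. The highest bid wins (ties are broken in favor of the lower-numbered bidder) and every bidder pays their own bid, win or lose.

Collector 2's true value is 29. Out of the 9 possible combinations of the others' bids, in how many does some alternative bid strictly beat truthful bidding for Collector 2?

Others bid (3, 3): truth gives 0; bid 22 gives 7 > 0. Violating.
Others bid (3, 22): truth gives 0; bid 22 gives 7 > 0. Violating.
Others bid (29, 3): truth gives -29; bid 3 gives -3 > -29. Violating.
Others bid (29, 22): truth gives -29; bid 3 gives -3 > -29. Violating.
Others bid (3, 29): truth gives 0; no alternative beats it.
Others bid (22, 3): truth gives 0; no alternative beats it.
(Checking all 9 profiles: 5 have a profitable deviation, 4 do not.)

5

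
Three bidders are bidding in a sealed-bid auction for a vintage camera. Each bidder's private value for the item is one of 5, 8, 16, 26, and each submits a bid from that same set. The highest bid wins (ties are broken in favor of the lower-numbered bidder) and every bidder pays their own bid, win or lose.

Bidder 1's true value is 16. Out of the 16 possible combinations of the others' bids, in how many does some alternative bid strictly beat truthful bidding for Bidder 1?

Others bid (5, 5): truth gives 0; bid 5 gives 11 > 0. Violating.
Others bid (5, 8): truth gives 0; bid 8 gives 8 > 0. Violating.
Others bid (5, 26): truth gives -16; bid 5 gives -5 > -16. Violating.
Others bid (8, 5): truth gives 0; bid 8 gives 8 > 0. Violating.
Others bid (5, 16): truth gives 0; no alternative beats it.
Others bid (8, 16): truth gives 0; no alternative beats it.
(Checking all 16 profiles: 11 have a profitable deviation, 5 do not.)

11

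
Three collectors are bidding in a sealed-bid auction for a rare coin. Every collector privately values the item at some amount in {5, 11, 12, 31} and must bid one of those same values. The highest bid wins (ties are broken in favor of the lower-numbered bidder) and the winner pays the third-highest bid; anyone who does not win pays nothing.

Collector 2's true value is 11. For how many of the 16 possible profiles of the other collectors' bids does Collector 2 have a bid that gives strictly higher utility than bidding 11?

4

Others bid (5, 12): truth gives 0; bid 12 gives 6 > 0. Violating.
Others bid (5, 31): truth gives 0; bid 31 gives 6 > 0. Violating.
Others bid (11, 5): truth gives 0; bid 12 gives 6 > 0. Violating.
Others bid (12, 5): truth gives 0; bid 31 gives 6 > 0. Violating.
Others bid (5, 5): truth gives 6; no alternative beats it.
Others bid (5, 11): truth gives 6; no alternative beats it.
(Checking all 16 profiles: 4 have a profitable deviation, 12 do not.)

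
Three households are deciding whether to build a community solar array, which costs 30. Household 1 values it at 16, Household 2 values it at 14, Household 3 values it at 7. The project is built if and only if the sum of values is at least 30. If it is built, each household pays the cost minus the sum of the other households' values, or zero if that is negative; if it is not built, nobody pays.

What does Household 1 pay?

Total value 37 ≥ cost 30, so the project is built.
The other households' values sum to 21.
Cost minus that sum is 30 - 21 = 9.

9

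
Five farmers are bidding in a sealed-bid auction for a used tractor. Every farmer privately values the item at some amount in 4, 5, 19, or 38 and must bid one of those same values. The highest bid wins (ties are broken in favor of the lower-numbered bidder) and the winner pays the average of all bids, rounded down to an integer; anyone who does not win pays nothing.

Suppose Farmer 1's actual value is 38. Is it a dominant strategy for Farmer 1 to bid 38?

Consider the case where Farmer 2 bids 4, Farmer 3 bids 4, Farmer 4 bids 4 and Farmer 5 bids 4.
Truthful bid 38: wins, pays 10, utility 38 - 10 = 28.
Bid 4 instead: wins, pays 4, utility 38 - 4 = 34.
Since 34 > 28, bidding 4 is strictly better here, so truthful bidding is not dominant.

No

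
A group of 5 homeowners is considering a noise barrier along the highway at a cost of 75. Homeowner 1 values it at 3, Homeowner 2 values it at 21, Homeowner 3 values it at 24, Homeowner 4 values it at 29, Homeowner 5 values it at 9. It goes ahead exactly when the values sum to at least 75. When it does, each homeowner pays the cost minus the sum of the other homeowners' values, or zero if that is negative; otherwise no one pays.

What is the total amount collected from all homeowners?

Total value 86 ≥ cost 75, so it is built.
Homeowner 1: others sum to 83; max(0, 75 - 83) = 0.
Homeowner 2: others sum to 65; max(0, 75 - 65) = 10.
Homeowner 3: others sum to 62; max(0, 75 - 62) = 13.
Homeowner 4: others sum to 57; max(0, 75 - 57) = 18.
Homeowner 5: others sum to 77; max(0, 75 - 77) = 0.
Total collected = 0 + 10 + 13 + 18 + 0 = 41.

41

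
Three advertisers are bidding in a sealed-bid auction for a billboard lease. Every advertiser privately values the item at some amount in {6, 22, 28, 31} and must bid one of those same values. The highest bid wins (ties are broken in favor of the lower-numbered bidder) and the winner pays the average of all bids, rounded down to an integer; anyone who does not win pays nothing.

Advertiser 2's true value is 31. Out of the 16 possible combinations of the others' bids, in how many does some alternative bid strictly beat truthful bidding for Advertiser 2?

6

Others bid (6, 6): truth gives 17; bid 22 gives 20 > 17. Violating.
Others bid (6, 22): truth gives 12; bid 22 gives 15 > 12. Violating.
Others bid (6, 28): truth gives 10; bid 28 gives 11 > 10. Violating.
Others bid (22, 6): truth gives 12; bid 28 gives 13 > 12. Violating.
Others bid (6, 31): truth gives 9; no alternative beats it.
Others bid (22, 31): truth gives 3; no alternative beats it.
(Checking all 16 profiles: 6 have a profitable deviation, 10 do not.)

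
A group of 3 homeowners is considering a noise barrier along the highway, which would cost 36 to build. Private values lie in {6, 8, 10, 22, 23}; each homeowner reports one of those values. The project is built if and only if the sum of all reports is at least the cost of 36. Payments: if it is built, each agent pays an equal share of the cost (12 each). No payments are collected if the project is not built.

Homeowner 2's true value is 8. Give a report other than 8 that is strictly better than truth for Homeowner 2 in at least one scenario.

Suppose Homeowner 1 reports 6 and Homeowner 3 reports 22.
Report 8: project built, pays 12, utility 8 - 12 = -4.
Report 6: project not built, utility 0.
So reporting 6 beats truth here (0 > -4).

6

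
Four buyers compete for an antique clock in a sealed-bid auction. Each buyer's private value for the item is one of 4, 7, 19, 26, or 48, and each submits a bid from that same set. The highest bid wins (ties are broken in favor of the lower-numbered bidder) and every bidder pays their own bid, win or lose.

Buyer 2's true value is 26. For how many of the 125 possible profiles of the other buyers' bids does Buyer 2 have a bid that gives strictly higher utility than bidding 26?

Others bid (4, 4, 4): truth gives 0; bid 7 gives 19 > 0. Violating.
Others bid (4, 4, 7): truth gives 0; bid 7 gives 19 > 0. Violating.
Others bid (4, 4, 19): truth gives 0; bid 19 gives 7 > 0. Violating.
Others bid (4, 4, 48): truth gives -26; bid 4 gives -4 > -26. Violating.
Others bid (4, 4, 26): truth gives 0; no alternative beats it.
Others bid (4, 7, 26): truth gives 0; no alternative beats it.
(Checking all 125 profiles: 95 have a profitable deviation, 30 do not.)

95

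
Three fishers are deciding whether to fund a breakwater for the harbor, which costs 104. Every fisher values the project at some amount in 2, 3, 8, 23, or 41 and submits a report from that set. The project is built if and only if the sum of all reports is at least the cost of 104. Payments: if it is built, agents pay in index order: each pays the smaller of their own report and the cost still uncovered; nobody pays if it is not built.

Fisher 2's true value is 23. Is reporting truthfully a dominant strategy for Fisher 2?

Check each profile of the others' reports and compare truth against every alternative report.
Others report (2, 2): truth gives 0, best alternative gives 0.
Others report (2, 3): truth gives 0, best alternative gives 0.
Others report (2, 8): truth gives 0, best alternative gives 0.
Others report (2, 23): truth gives 0, best alternative gives 0.
Others report (2, 41): truth gives 0, best alternative gives 0.
Others report (3, 2): truth gives 0, best alternative gives 0.
(Remaining 19 profiles checked similarly; truth is weakly best in each.)
In every case the truthful report is at least as good as any alternative, so it is a dominant strategy.

Yes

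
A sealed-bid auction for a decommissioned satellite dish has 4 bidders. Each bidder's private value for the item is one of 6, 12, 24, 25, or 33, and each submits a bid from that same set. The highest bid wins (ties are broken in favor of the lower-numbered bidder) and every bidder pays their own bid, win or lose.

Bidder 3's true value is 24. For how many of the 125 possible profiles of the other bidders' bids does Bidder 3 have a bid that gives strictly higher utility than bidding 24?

115

Others bid (6, 6, 6): truth gives 0; bid 12 gives 12 > 0. Violating.
Others bid (6, 6, 12): truth gives 0; bid 12 gives 12 > 0. Violating.
Others bid (6, 6, 25): truth gives -24; bid 25 gives -1 > -24. Violating.
Others bid (6, 6, 33): truth gives -24; bid 6 gives -6 > -24. Violating.
Others bid (6, 6, 24): truth gives 0; no alternative beats it.
Others bid (6, 12, 6): truth gives 0; no alternative beats it.
(Checking all 125 profiles: 115 have a profitable deviation, 10 do not.)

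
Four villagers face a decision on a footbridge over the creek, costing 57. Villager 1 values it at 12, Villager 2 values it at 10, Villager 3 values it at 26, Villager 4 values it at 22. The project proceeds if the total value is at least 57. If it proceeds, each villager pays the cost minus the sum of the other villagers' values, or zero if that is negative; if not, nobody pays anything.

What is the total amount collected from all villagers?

Total value 70 ≥ cost 57, so it is built.
Villager 1: others sum to 58; max(0, 57 - 58) = 0.
Villager 2: others sum to 60; max(0, 57 - 60) = 0.
Villager 3: others sum to 44; max(0, 57 - 44) = 13.
Villager 4: others sum to 48; max(0, 57 - 48) = 9.
Total collected = 0 + 0 + 13 + 9 = 22.

22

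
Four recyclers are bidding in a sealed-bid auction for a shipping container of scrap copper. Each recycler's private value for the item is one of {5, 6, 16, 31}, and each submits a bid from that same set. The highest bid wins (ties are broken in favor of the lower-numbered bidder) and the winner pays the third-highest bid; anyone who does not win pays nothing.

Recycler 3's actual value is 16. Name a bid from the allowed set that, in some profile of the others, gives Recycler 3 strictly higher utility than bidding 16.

Suppose Recycler 1 bids 5, Recycler 2 bids 5 and Recycler 4 bids 31.
Bid 16: loses, pays 0, utility 0.
Bid 31: wins, pays 5, utility 16 - 5 = 11.
So bidding 31 beats truth here (11 > 0).

31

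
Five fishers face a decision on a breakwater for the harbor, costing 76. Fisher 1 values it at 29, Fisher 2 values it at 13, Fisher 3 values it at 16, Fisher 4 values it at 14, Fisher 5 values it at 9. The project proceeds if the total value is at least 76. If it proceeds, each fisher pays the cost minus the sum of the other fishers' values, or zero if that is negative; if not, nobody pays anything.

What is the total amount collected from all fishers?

Total value 81 ≥ cost 76, so it is built.
Fisher 1: others sum to 52; max(0, 76 - 52) = 24.
Fisher 2: others sum to 68; max(0, 76 - 68) = 8.
Fisher 3: others sum to 65; max(0, 76 - 65) = 11.
Fisher 4: others sum to 67; max(0, 76 - 67) = 9.
Fisher 5: others sum to 72; max(0, 76 - 72) = 4.
Total collected = 24 + 8 + 11 + 9 + 4 = 56.

56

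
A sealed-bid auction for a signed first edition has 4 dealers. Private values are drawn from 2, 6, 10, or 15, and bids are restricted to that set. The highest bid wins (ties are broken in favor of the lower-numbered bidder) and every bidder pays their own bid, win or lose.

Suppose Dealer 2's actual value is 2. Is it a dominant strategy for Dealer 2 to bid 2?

Yes

Check each profile of the others' bids and compare truth against every alternative bid.
Others bid (2, 2, 10): truth gives -2, best alternative gives -6.
Others bid (2, 2, 15): truth gives -2, best alternative gives -6.
Others bid (2, 6, 10): truth gives -2, best alternative gives -6.
Others bid (2, 6, 15): truth gives -2, best alternative gives -6.
Others bid (2, 10, 2): truth gives -2, best alternative gives -6.
Others bid (2, 10, 6): truth gives -2, best alternative gives -6.
(Remaining 58 profiles checked similarly; truth is weakly best in each.)
In every case the truthful bid is at least as good as any alternative, so it is a dominant strategy.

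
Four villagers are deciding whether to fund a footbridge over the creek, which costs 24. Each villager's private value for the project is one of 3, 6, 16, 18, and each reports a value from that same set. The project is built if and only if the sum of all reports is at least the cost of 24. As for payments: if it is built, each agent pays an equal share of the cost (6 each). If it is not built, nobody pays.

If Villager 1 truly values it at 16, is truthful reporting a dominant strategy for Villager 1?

Check each profile of the others' reports and compare truth against every alternative report.
Others report (3, 3, 3): truth gives 10, best alternative gives 10.
Others report (3, 3, 6): truth gives 10, best alternative gives 10.
Others report (3, 3, 16): truth gives 10, best alternative gives 10.
Others report (3, 3, 18): truth gives 10, best alternative gives 10.
Others report (3, 6, 3): truth gives 10, best alternative gives 10.
Others report (3, 6, 6): truth gives 10, best alternative gives 10.
(Remaining 58 profiles checked similarly; truth is weakly best in each.)
In every case the truthful report is at least as good as any alternative, so it is a dominant strategy.

Yes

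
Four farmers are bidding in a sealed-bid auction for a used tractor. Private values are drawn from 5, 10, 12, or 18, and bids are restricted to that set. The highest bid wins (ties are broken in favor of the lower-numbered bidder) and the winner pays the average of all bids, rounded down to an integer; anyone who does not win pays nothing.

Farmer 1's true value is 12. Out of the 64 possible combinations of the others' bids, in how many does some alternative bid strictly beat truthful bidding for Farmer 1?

Others bid (5, 5, 5): truth gives 6; bid 5 gives 7 > 6. Violating.
Others bid (5, 5, 10): truth gives 4; bid 10 gives 5 > 4. Violating.
Others bid (5, 5, 18): truth gives 0; bid 18 gives 1 > 0. Violating.
Others bid (5, 10, 5): truth gives 4; bid 10 gives 5 > 4. Violating.
Others bid (5, 5, 12): truth gives 4; no alternative beats it.
Others bid (5, 10, 12): truth gives 3; no alternative beats it.
(Checking all 64 profiles: 10 have a profitable deviation, 54 do not.)

10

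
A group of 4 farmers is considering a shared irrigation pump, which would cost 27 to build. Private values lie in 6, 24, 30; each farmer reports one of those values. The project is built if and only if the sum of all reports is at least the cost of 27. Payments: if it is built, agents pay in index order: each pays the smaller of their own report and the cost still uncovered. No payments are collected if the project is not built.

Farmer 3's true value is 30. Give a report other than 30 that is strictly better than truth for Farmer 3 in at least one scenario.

Suppose Farmer 1 reports 6, Farmer 2 reports 6 and Farmer 4 reports 24.
Report 30: project built, pays 15, utility 30 - 15 = 15.
Report 6: project built, pays 6, utility 30 - 6 = 24.
So reporting 6 beats truth here (24 > 15).

6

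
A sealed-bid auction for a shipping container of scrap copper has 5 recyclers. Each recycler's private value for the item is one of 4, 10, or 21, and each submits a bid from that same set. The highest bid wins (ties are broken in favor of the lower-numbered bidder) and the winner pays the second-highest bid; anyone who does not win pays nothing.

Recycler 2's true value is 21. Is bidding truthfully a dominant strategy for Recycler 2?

Yes

Check each profile of the others' bids and compare truth against every alternative bid.
Others bid (10, 4, 4, 4): truth gives 11, best alternative gives 0.
Others bid (10, 4, 4, 10): truth gives 11, best alternative gives 0.
Others bid (10, 4, 10, 4): truth gives 11, best alternative gives 0.
Others bid (10, 4, 10, 10): truth gives 11, best alternative gives 0.
Others bid (10, 10, 4, 4): truth gives 11, best alternative gives 0.
Others bid (10, 10, 4, 10): truth gives 11, best alternative gives 0.
(Remaining 75 profiles checked similarly; truth is weakly best in each.)
In every case the truthful bid is at least as good as any alternative, so it is a dominant strategy.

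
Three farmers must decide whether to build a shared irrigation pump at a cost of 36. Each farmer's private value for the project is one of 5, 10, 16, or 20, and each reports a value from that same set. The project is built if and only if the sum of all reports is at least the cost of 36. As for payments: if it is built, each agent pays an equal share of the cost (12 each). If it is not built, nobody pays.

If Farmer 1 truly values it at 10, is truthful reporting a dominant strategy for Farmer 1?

Consider the case where Farmer 2 reports 10 and Farmer 3 reports 16.
Truthful report 10: project built, pays 12, utility 10 - 12 = -2.
Report 5 instead: project not built, utility 0.
Since 0 > -2, reporting 5 is strictly better here, so truthful reporting is not dominant.

No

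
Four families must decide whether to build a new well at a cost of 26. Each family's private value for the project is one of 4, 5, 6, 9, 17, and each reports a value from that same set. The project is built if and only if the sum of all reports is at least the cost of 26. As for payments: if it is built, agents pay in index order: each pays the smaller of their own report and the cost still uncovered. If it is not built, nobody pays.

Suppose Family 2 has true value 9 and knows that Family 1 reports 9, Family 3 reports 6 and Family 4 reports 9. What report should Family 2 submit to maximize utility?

Report 4: project built, pays 4, utility 9 - 4 = 5.
Report 5: project built, pays 5, utility 9 - 5 = 4.
Report 6: project built, pays 6, utility 9 - 6 = 3.
Report 9: project built, pays 9, utility 9 - 9 = 0.
Report 17: project built, pays 17, utility 9 - 17 = -8.
The best choice is 4 with utility 5.

4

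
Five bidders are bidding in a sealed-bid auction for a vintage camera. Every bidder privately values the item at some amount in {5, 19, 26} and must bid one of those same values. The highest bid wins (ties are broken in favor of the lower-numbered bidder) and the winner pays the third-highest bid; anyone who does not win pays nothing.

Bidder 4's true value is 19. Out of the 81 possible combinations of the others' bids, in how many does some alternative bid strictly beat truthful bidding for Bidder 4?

Others bid (5, 5, 5, 26): truth gives 0; bid 26 gives 14 > 0. Violating.
Others bid (5, 5, 19, 5): truth gives 0; bid 26 gives 14 > 0. Violating.
Others bid (5, 19, 5, 5): truth gives 0; bid 26 gives 14 > 0. Violating.
Others bid (19, 5, 5, 5): truth gives 0; bid 26 gives 14 > 0. Violating.
Others bid (5, 5, 5, 5): truth gives 14; no alternative beats it.
Others bid (5, 5, 5, 19): truth gives 14; no alternative beats it.
(Checking all 81 profiles: 4 have a profitable deviation, 77 do not.)

4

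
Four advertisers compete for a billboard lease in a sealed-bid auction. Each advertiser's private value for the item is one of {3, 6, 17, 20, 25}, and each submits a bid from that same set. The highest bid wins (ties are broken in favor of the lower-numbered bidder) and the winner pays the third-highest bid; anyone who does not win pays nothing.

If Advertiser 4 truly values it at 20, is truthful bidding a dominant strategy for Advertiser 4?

No

Consider the case where Advertiser 1 bids 3, Advertiser 2 bids 3 and Advertiser 3 bids 20.
Truthful bid 20: loses, pays 0, utility 0.
Bid 25 instead: wins, pays 3, utility 20 - 3 = 17.
Since 17 > 0, bidding 25 is strictly better here, so truthful bidding is not dominant.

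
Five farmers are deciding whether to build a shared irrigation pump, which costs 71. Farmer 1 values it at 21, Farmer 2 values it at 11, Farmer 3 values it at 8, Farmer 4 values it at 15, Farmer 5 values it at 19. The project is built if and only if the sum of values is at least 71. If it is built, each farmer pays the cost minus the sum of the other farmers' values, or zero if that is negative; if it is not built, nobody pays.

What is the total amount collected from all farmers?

Total value 74 ≥ cost 71, so it is built.
Farmer 1: others sum to 53; max(0, 71 - 53) = 18.
Farmer 2: others sum to 63; max(0, 71 - 63) = 8.
Farmer 3: others sum to 66; max(0, 71 - 66) = 5.
Farmer 4: others sum to 59; max(0, 71 - 59) = 12.
Farmer 5: others sum to 55; max(0, 71 - 55) = 16.
Total collected = 18 + 8 + 5 + 12 + 16 = 59.

59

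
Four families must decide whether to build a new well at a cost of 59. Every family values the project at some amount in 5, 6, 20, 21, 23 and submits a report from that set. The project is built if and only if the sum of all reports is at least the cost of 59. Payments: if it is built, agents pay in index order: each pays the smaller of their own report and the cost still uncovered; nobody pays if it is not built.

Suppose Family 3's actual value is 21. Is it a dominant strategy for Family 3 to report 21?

No

Consider the case where Family 1 reports 5, Family 2 reports 20 and Family 4 reports 20.
Truthful report 21: project built, pays 21, utility 21 - 21 = 0.
Report 20 instead: project built, pays 20, utility 21 - 20 = 1.
Since 1 > 0, reporting 20 is strictly better here, so truthful reporting is not dominant.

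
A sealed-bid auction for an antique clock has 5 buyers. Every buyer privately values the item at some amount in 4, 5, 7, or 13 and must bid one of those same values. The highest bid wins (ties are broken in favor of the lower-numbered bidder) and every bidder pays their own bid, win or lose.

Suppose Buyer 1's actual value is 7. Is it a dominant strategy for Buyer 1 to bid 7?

Consider the case where Buyer 2 bids 4, Buyer 3 bids 4, Buyer 4 bids 4 and Buyer 5 bids 4.
Truthful bid 7: wins, pays 7, utility 7 - 7 = 0.
Bid 4 instead: wins, pays 4, utility 7 - 4 = 3.
Since 3 > 0, bidding 4 is strictly better here, so truthful bidding is not dominant.

No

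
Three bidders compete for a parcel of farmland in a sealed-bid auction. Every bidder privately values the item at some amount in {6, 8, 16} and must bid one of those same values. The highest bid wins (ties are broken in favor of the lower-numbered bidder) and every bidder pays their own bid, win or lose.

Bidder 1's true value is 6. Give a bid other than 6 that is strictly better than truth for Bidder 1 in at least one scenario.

Suppose Bidder 2 bids 6 and Bidder 3 bids 8.
Bid 6: loses but pays 6, utility -6.
Bid 8: wins, pays 8, utility 6 - 8 = -2.
So bidding 8 beats truth here (-2 > -6).

8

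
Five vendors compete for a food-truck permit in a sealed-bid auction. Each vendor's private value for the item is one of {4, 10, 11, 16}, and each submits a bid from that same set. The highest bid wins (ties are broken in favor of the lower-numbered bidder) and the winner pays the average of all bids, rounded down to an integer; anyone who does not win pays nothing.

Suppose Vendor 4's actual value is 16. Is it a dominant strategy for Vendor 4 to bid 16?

No

Consider the case where Vendor 1 bids 4, Vendor 2 bids 4, Vendor 3 bids 4 and Vendor 5 bids 4.
Truthful bid 16: wins, pays 6, utility 16 - 6 = 10.
Bid 10 instead: wins, pays 5, utility 16 - 5 = 11.
Since 11 > 10, bidding 10 is strictly better here, so truthful bidding is not dominant.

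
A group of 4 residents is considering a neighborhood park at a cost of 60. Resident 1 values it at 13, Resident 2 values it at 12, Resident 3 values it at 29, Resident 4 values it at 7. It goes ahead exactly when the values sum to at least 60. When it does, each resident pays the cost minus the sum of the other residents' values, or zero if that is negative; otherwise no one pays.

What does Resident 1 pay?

Total value 61 ≥ cost 60, so the project is built.
The other residents' values sum to 48.
Cost minus that sum is 60 - 48 = 12.

12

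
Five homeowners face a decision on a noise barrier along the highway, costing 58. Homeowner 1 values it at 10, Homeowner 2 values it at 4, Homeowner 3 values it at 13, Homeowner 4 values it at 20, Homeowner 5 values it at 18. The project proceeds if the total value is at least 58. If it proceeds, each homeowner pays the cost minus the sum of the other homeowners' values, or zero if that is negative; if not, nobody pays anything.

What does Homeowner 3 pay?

6

Total value 65 ≥ cost 58, so the project is built.
The other homeowners' values sum to 52.
Cost minus that sum is 58 - 52 = 6.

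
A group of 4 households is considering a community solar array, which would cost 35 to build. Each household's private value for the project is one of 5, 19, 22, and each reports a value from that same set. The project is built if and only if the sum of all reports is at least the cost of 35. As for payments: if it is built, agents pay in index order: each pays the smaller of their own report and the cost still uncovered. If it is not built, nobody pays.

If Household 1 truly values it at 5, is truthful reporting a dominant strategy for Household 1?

Check each profile of the others' reports and compare truth against every alternative report.
Others report (5, 5, 19): truth gives 0, best alternative gives -14.
Others report (5, 5, 22): truth gives 0, best alternative gives -14.
Others report (5, 19, 5): truth gives 0, best alternative gives -14.
Others report (5, 19, 19): truth gives 0, best alternative gives -14.
Others report (5, 19, 22): truth gives 0, best alternative gives -14.
Others report (5, 22, 5): truth gives 0, best alternative gives -14.
(Remaining 21 profiles checked similarly; truth is weakly best in each.)
In every case the truthful report is at least as good as any alternative, so it is a dominant strategy.

Yes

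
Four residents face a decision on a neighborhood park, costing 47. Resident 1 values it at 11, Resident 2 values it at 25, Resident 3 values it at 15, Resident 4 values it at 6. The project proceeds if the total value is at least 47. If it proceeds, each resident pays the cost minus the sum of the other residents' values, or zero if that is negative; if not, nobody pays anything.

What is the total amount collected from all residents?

Total value 57 ≥ cost 47, so it is built.
Resident 1: others sum to 46; max(0, 47 - 46) = 1.
Resident 2: others sum to 32; max(0, 47 - 32) = 15.
Resident 3: others sum to 42; max(0, 47 - 42) = 5.
Resident 4: others sum to 51; max(0, 47 - 51) = 0.
Total collected = 1 + 15 + 5 + 0 = 21.

21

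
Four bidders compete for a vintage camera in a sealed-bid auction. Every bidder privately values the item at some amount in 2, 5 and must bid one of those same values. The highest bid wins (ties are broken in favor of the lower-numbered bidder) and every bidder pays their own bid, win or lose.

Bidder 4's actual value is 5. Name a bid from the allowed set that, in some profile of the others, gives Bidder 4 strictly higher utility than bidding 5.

2

Suppose Bidder 1 bids 2, Bidder 2 bids 2 and Bidder 3 bids 5.
Bid 5: loses but pays 5, utility -5.
Bid 2: loses but pays 2, utility -2.
So bidding 2 beats truth here (-2 > -5).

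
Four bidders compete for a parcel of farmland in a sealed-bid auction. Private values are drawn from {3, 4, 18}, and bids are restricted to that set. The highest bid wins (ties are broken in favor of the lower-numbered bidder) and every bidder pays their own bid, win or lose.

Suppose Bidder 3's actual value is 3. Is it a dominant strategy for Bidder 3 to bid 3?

No

Consider the case where Bidder 1 bids 3, Bidder 2 bids 3 and Bidder 4 bids 3.
Truthful bid 3: loses but pays 3, utility -3.
Bid 4 instead: wins, pays 4, utility 3 - 4 = -1.
Since -1 > -3, bidding 4 is strictly better here, so truthful bidding is not dominant.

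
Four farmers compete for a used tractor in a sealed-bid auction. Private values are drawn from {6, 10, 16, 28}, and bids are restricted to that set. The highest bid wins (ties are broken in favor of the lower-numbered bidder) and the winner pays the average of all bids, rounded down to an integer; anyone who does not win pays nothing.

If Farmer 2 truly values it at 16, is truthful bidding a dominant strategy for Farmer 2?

No

Consider the case where Farmer 1 bids 6, Farmer 3 bids 6 and Farmer 4 bids 6.
Truthful bid 16: wins, pays 8, utility 16 - 8 = 8.
Bid 10 instead: wins, pays 7, utility 16 - 7 = 9.
Since 9 > 8, bidding 10 is strictly better here, so truthful bidding is not dominant.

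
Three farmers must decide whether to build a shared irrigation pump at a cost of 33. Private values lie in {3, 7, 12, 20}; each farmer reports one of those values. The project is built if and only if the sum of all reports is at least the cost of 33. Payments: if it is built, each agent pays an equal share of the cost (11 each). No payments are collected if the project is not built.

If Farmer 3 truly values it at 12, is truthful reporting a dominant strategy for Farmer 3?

No

Consider the case where Farmer 1 reports 3 and Farmer 2 reports 12.
Truthful report 12: project not built, utility 0.
Report 20 instead: project built, pays 11, utility 12 - 11 = 1.
Since 1 > 0, reporting 20 is strictly better here, so truthful reporting is not dominant.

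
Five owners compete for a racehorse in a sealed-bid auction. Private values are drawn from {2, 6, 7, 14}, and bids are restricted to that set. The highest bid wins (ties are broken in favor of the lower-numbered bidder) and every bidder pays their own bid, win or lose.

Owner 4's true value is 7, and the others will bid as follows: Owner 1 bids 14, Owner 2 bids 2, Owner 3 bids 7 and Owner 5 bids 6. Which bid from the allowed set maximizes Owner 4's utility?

Bid 2: loses but pays 2, utility -2.
Bid 6: loses but pays 6, utility -6.
Bid 7: loses but pays 7, utility -7.
Bid 14: loses but pays 14, utility -14.
The best choice is 2 with utility -2.

2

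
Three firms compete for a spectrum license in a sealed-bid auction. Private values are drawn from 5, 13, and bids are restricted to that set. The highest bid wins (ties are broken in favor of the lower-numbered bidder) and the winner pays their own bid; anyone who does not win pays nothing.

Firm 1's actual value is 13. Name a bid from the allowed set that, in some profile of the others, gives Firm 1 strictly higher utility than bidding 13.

5

Suppose Firm 2 bids 5 and Firm 3 bids 5.
Bid 13: wins, pays 13, utility 13 - 13 = 0.
Bid 5: wins, pays 5, utility 13 - 5 = 8.
So bidding 5 beats truth here (8 > 0).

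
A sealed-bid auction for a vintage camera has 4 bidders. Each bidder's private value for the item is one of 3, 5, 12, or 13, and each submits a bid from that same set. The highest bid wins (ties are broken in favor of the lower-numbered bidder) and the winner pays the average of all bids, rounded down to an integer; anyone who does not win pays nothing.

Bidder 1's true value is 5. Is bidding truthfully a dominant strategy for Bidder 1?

Yes

Check each profile of the others' bids and compare truth against every alternative bid.
Others bid (3, 3, 5): truth gives 1, best alternative gives 0.
Others bid (3, 5, 3): truth gives 1, best alternative gives 0.
Others bid (3, 5, 5): truth gives 1, best alternative gives 0.
Others bid (5, 3, 3): truth gives 1, best alternative gives 0.
Others bid (5, 3, 5): truth gives 1, best alternative gives 0.
Others bid (5, 5, 3): truth gives 1, best alternative gives 0.
(Remaining 58 profiles checked similarly; truth is weakly best in each.)
In every case the truthful bid is at least as good as any alternative, so it is a dominant strategy.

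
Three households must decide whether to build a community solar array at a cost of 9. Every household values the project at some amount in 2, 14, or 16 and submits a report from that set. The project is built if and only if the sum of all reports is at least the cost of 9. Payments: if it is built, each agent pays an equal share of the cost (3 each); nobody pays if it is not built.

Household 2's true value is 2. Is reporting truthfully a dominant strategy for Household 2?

Check each profile of the others' reports and compare truth against every alternative report.
Others report (2, 2): truth gives 0, best alternative gives -1.
Others report (2, 14): truth gives -1, best alternative gives -1.
Others report (2, 16): truth gives -1, best alternative gives -1.
Others report (14, 2): truth gives -1, best alternative gives -1.
Others report (14, 14): truth gives -1, best alternative gives -1.
Others report (14, 16): truth gives -1, best alternative gives -1.
(Remaining 3 profiles checked similarly; truth is weakly best in each.)
In every case the truthful report is at least as good as any alternative, so it is a dominant strategy.

Yes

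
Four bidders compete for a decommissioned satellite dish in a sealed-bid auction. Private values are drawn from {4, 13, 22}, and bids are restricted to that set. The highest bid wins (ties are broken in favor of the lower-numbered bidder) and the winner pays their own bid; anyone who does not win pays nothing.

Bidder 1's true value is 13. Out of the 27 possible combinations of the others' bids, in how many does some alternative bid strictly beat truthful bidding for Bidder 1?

Others bid (4, 4, 4): truth gives 0; bid 4 gives 9 > 0. Violating.
Others bid (4, 4, 13): truth gives 0; no alternative beats it.
Others bid (4, 4, 22): truth gives 0; no alternative beats it.
(Checking all 27 profiles: 1 has a profitable deviation, 26 do not.)

1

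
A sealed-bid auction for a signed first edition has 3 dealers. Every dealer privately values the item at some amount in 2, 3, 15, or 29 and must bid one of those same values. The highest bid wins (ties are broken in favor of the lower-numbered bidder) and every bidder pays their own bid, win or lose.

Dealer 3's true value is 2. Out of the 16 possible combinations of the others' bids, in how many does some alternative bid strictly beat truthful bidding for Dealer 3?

1

Others bid (2, 2): truth gives -2; bid 3 gives -1 > -2. Violating.
Others bid (2, 3): truth gives -2; no alternative beats it.
Others bid (2, 15): truth gives -2; no alternative beats it.
(Checking all 16 profiles: 1 has a profitable deviation, 15 do not.)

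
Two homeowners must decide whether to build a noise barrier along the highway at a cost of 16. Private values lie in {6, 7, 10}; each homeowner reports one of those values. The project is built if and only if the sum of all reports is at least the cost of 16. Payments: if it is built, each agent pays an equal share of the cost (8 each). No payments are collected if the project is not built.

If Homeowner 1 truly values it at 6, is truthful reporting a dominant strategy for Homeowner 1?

Yes

Check each profile of the others' reports and compare truth against every alternative report.
Others report (10): truth gives -2, best alternative gives -2.
Others report (6): truth gives 0, best alternative gives 0.
Others report (7): truth gives 0, best alternative gives 0.
In every case the truthful report is at least as good as any alternative, so it is a dominant strategy.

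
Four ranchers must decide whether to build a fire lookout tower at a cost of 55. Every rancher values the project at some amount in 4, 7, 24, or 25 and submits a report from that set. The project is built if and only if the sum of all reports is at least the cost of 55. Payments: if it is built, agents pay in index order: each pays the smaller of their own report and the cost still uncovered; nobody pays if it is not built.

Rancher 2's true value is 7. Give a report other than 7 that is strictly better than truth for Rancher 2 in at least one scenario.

4

Suppose Rancher 1 reports 4, Rancher 3 reports 24 and Rancher 4 reports 24.
Report 7: project built, pays 7, utility 7 - 7 = 0.
Report 4: project built, pays 4, utility 7 - 4 = 3.
So reporting 4 beats truth here (3 > 0).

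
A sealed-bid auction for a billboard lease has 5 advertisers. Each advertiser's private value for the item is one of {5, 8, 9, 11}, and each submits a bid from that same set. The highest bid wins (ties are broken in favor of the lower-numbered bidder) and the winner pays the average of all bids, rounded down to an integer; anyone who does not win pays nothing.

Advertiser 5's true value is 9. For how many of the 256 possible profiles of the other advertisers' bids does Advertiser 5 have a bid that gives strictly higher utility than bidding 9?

54

Others bid (5, 5, 5, 9): truth gives 0; bid 11 gives 2 > 0. Violating.
Others bid (5, 5, 8, 9): truth gives 0; bid 11 gives 2 > 0. Violating.
Others bid (5, 5, 9, 5): truth gives 0; bid 11 gives 2 > 0. Violating.
Others bid (5, 5, 9, 8): truth gives 0; bid 11 gives 2 > 0. Violating.
Others bid (5, 5, 5, 5): truth gives 4; no alternative beats it.
Others bid (5, 5, 5, 8): truth gives 3; no alternative beats it.
(Checking all 256 profiles: 54 have a profitable deviation, 202 do not.)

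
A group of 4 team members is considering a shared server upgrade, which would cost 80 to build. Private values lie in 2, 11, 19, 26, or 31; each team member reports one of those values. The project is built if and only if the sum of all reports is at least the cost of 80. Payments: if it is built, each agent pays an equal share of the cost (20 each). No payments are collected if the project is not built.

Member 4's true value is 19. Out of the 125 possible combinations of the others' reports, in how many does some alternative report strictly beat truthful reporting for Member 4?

36

Others report (2, 31, 31): truth gives -1; report 2 gives 0 > -1. Violating.
Others report (11, 19, 31): truth gives -1; report 2 gives 0 > -1. Violating.
Others report (11, 26, 26): truth gives -1; report 2 gives 0 > -1. Violating.
Others report (11, 26, 31): truth gives -1; report 2 gives 0 > -1. Violating.
Others report (2, 2, 2): truth gives 0; no alternative beats it.
Others report (2, 2, 11): truth gives 0; no alternative beats it.
(Checking all 125 profiles: 36 have a profitable deviation, 89 do not.)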